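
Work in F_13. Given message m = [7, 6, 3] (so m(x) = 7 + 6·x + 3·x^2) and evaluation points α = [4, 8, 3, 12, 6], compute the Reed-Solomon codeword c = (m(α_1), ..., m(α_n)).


c = [1, 0, 0, 4, 8]

Message polynomial: m(x) = 7 + 6·x + 3·x^2 (mod 13).
For each evaluation point α_i, compute m(α_i) mod 13:
  α_1 = 4: Horner steps 3 → 5 → 1, so m(4) = 1.
  α_2 = 8: Horner steps 3 → 4 → 0, so m(8) = 0.
  α_3 = 3: Horner steps 3 → 2 → 0, so m(3) = 0.
  α_4 = 12: Horner steps 3 → 3 → 4, so m(12) = 4.
  α_5 = 6: Horner steps 3 → 11 → 8, so m(6) = 8.
Codeword c = [1, 0, 0, 4, 8] ∈ F_13^5.


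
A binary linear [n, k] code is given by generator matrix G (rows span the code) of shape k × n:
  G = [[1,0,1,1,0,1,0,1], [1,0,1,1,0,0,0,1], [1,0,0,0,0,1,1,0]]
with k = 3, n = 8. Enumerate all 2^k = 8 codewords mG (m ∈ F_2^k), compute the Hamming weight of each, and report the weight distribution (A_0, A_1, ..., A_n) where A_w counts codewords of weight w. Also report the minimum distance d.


Weight distribution: A_0 = 1, A_1 = 1, A_2 = 1, A_3 = 1, A_4 = 2, A_5 = 2. Minimum distance d = 1.

Enumerate all 2^3 = 8 messages m ∈ F_2^3.
For each, compute codeword c = mG in F_2^8, then tally its weight.
  m = 000 → c = 00000000, weight = 0.
  m = 100 → c = 10110101, weight = 5.
  m = 010 → c = 10110001, weight = 4.
  m = 110 → c = 00000100, weight = 1.
  m = 001 → c = 10000110, weight = 3.
  m = 101 → c = 00110011, weight = 4.
  m = 011 → c = 00110111, weight = 5.
  m = 111 → c = 10000010, weight = 2.
Tally weights:
  weight 0: 1 codewords.
  weight 1: 1 codewords.
  weight 2: 1 codewords.
  weight 3: 1 codewords.
  weight 4: 2 codewords.
  weight 5: 2 codewords.
Minimum distance d = smallest w > 0 with A_w > 0 = 1.
Sanity: Σ A_w = 8 = 2^3 = 8 ✓.


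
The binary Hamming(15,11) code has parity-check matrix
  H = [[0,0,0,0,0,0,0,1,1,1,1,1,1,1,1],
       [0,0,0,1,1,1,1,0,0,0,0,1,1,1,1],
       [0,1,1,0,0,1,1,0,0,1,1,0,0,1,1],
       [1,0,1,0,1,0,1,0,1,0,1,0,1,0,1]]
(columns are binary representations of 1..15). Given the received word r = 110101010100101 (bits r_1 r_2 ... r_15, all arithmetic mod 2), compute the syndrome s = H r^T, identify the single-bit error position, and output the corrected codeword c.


s = (0, 0, 0, 1)^T, error position = 1, corrected codeword c = 010101010100101

Compute s = H r^T mod 2 one row at a time:
  s_1 = 1 + 0 + 1 + 0 + 0 + 1 + 0 + 1 = 4 ≡ 0 (mod 2).
  s_2 = 1 + 0 + 1 + 0 + 0 + 1 + 0 + 1 = 4 ≡ 0 (mod 2).
  s_3 = 1 + 0 + 1 + 0 + 1 + 0 + 0 + 1 = 4 ≡ 0 (mod 2).
  s_4 = 1 + 0 + 0 + 0 + 0 + 0 + 1 + 1 = 3 ≡ 1 (mod 2).
s = (0, 0, 0, 1)^T — this equals column 1 of H (binary 0001), so error is at position 1.
Correct: flip bit 1 of r = 110101010100101 to get c = 010101010100101.


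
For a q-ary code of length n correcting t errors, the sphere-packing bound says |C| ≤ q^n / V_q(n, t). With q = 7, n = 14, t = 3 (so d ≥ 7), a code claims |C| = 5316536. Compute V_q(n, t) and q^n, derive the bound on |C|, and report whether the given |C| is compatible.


V_q(n, t) = 81985, q^n = 678223072849, Hamming bound = 8272526, |C| = 5316536 ≤ bound (satisfied).

Step 1: Compute V_q(n, t) = Σ_{j=0}^3 C(n, j) (q−1)^j.
  j = 0: C(14,0)·(6)^0 = 1·1 = 1.
  j = 1: C(14,1)·(6)^1 = 14·6 = 84.
  j = 2: C(14,2)·(6)^2 = 91·36 = 3276.
  j = 3: C(14,3)·(6)^3 = 364·216 = 78624.
  V_q(n, t) = 1 + 84 + 3276 + 78624 = 81985.
Step 2: q^n = 7^14 = 678223072849.
Step 3: Hamming bound ⌊q^n / V_q(n,t)⌋ = ⌊678223072849/81985⌋ = 8272526.
Step 4: Compare |C| = 5316536 to 8272526: satisfied.
The claimed |C| lies below the Hamming bound.


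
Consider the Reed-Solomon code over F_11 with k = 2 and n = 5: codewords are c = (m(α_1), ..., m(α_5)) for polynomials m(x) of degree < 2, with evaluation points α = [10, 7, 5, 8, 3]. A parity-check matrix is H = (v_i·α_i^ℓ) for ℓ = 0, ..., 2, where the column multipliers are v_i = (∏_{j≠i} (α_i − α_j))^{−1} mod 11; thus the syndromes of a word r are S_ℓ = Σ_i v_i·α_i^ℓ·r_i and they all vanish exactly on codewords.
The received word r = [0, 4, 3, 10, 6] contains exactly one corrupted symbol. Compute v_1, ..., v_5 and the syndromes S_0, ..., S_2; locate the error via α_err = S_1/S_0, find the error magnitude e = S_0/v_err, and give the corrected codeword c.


S = (3, 9, 5), error at position 5, error magnitude e = 4, c = [0, 4, 3, 10, 2].

Step 1: column multipliers v_i = (∏_{j≠i}(α_i − α_j))^{−1} mod 11.
  i = 1 (α = 10): (10−7)(10−5)(10−8)(10−3) = 3·5·2·7 = 210 ≡ 1, so v_1 = 1^{−1} = 1 (mod 11).
  i = 2 (α = 7): (7−10)(7−5)(7−8)(7−3) = (−3)·2·(−1)·4 = 24 ≡ 2, so v_2 = 2^{−1} = 6 (mod 11).
  i = 3 (α = 5): (5−10)(5−7)(5−8)(5−3) = (−5)·(−2)·(−3)·2 = −60 ≡ 6, so v_3 = 6^{−1} = 2 (mod 11).
  i = 4 (α = 8): (8−10)(8−7)(8−5)(8−3) = (−2)·1·3·5 = −30 ≡ 3, so v_4 = 3^{−1} = 4 (mod 11).
  i = 5 (α = 3): (3−10)(3−7)(3−5)(3−8) = (−7)·(−4)·(−2)·(−5) = 280 ≡ 5, so v_5 = 5^{−1} = 9 (mod 11).
  v = [1, 6, 2, 4, 9].
Step 2: syndromes of r = [0, 4, 3, 10, 6] (all sums mod 11).
  S_0 = Σ v_i r_i = 1·0 + 6·4 + 2·3 + 4·10 + 9·6 = 124 ≡ 3.
  S_1 = Σ v_i α_i r_i = 1·10·0 + 6·7·4 + 2·5·3 + 4·8·10 + 9·3·6 = 680 ≡ 9.
  α_i^2 mod 11 = [1, 5, 3, 9, 9].
  S_2 = Σ v_i α_i^2 r_i = 1·1·0 + 6·5·4 + 2·3·3 + 4·9·10 + 9·9·6 = 984 ≡ 5.
  S = (3, 9, 5) ≠ 0, so r is not a codeword (an error is present).
Step 3: locate the error. For a single error e at position i, S_ℓ = v_i·e·α_i^ℓ, so α_err = S_1/S_0.
  S_0^{−1} = 3^{−1} = 4 (mod 11), so α_err = 9·4 = 36 ≡ 3 = α_5. Error position i = 5.
  Consistency check: S_2/S_1 = 5·5 = 25 ≡ 3 = α_err ✓ (single-error assumption holds).
Step 4: error magnitude e = S_0/v_5 = S_0·∏_{j≠5}(α_5 − α_j) = 3·5 = 15 ≡ 4 (mod 11).
Step 5: correct position 5: c_5 = r_5 − e = 6 − 4 ≡ 2 (mod 11). Hence c = [0, 4, 3, 10, 2].
  Check: interpolating c through the α_i gives m(x) = 6 + 6·x (degree < 2) with m(α_i) = c_i for every i, so c is indeed a codeword.


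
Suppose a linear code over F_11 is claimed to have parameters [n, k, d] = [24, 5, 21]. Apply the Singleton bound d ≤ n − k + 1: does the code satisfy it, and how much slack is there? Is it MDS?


Singleton RHS = n − k + 1 = 20, slack = -1, bound violated (no such code; not MDS).

Singleton bound: d ≤ n − k + 1.
Here n = 24, k = 5, so n − k + 1 = 20.
Given d = 21, check d ≤ 20: NO.
Slack = (n − k + 1) − d = -1.
The slack is negative: d = 21 exceeds n − k + 1 = 20 by 1, so the Singleton bound is violated and no linear [24, 5, 21]_11 code can exist. In particular it is not MDS (MDS requires d = n − k + 1 exactly).
Description: the claimed parameters are [24, 5, 21]_11; such a code would be impossible (violates the Singleton bound).


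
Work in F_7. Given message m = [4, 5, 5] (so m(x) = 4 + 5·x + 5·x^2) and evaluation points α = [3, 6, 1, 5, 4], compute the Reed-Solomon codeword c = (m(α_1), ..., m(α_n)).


c = [1, 4, 0, 0, 6]

Message polynomial: m(x) = 4 + 5·x + 5·x^2 (mod 7).
For each evaluation point α_i, compute m(α_i) mod 7:
  α_1 = 3: Horner steps 5 → 6 → 1, so m(3) = 1.
  α_2 = 6: Horner steps 5 → 0 → 4, so m(6) = 4.
  α_3 = 1: Horner steps 5 → 3 → 0, so m(1) = 0.
  α_4 = 5: Horner steps 5 → 2 → 0, so m(5) = 0.
  α_5 = 4: Horner steps 5 → 4 → 6, so m(4) = 6.
Codeword c = [1, 4, 0, 0, 6] ∈ F_7^5.


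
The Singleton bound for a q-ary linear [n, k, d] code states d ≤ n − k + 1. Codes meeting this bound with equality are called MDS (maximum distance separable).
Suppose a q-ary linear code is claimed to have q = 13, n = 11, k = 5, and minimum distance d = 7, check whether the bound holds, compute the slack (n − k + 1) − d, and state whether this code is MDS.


Singleton RHS = n − k + 1 = 7, slack = 0, bound satisfied, MDS.

Singleton bound: d ≤ n − k + 1.
Here n = 11, k = 5, so n − k + 1 = 7.
Given d = 7, check d ≤ 7: YES.
Slack = (n − k + 1) − d = 0.
The code is MDS (slack = 0).
Description: the claimed parameters are [11, 5, 7]_13; such a code would be MDS (meets Singleton bound).


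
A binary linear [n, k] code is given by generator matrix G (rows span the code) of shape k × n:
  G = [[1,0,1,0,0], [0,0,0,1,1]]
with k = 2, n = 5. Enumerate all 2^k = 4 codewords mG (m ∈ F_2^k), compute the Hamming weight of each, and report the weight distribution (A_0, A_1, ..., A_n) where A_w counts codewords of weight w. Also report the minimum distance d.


Weight distribution: A_0 = 1, A_2 = 2, A_4 = 1. Minimum distance d = 2.

Enumerate all 2^2 = 4 messages m ∈ F_2^2.
For each, compute codeword c = mG in F_2^5, then tally its weight.
  m = 00 → c = 00000, weight = 0.
  m = 10 → c = 10100, weight = 2.
  m = 01 → c = 00011, weight = 2.
  m = 11 → c = 10111, weight = 4.
Tally weights:
  weight 0: 1 codewords.
  weight 2: 2 codewords.
  weight 4: 1 codewords.
Minimum distance d = smallest w > 0 with A_w > 0 = 2.
Sanity: Σ A_w = 4 = 2^2 = 4 ✓.


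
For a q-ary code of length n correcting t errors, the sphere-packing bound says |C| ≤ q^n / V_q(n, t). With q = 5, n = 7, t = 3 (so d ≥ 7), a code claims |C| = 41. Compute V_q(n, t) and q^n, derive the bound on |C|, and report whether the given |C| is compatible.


V_q(n, t) = 2605, q^n = 78125, Hamming bound = 29, |C| = 41 > bound (violated).

Step 1: Compute V_q(n, t) = Σ_{j=0}^3 C(n, j) (q−1)^j.
  j = 0: C(7,0)·(4)^0 = 1·1 = 1.
  j = 1: C(7,1)·(4)^1 = 7·4 = 28.
  j = 2: C(7,2)·(4)^2 = 21·16 = 336.
  j = 3: C(7,3)·(4)^3 = 35·64 = 2240.
  V_q(n, t) = 1 + 28 + 336 + 2240 = 2605.
Step 2: q^n = 5^7 = 78125.
Step 3: Hamming bound ⌊q^n / V_q(n,t)⌋ = ⌊78125/2605⌋ = 29.
Step 4: Compare |C| = 41 to 29: violated.
The claimed |C| lies above the Hamming bound, so no 5-ary code of length 7 with d ≥ 7 can have 41 codewords.


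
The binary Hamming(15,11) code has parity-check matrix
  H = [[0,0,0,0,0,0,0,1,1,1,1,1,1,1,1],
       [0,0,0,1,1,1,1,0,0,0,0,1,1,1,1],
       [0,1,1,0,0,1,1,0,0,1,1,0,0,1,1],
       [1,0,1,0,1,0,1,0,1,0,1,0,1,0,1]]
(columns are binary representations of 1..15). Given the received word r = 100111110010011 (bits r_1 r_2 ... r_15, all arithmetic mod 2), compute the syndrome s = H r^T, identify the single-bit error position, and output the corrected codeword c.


s = (0, 0, 1, 1)^T, error position = 3, corrected codeword c = 101111110010011

Compute s = H r^T mod 2 one row at a time:
  s_1 = 1 + 0 + 0 + 1 + 0 + 0 + 1 + 1 = 4 ≡ 0 (mod 2).
  s_2 = 1 + 1 + 1 + 1 + 0 + 0 + 1 + 1 = 6 ≡ 0 (mod 2).
  s_3 = 0 + 0 + 1 + 1 + 0 + 1 + 1 + 1 = 5 ≡ 1 (mod 2).
  s_4 = 1 + 0 + 1 + 1 + 0 + 1 + 0 + 1 = 5 ≡ 1 (mod 2).
s = (0, 0, 1, 1)^T — this equals column 3 of H (binary 0011), so error is at position 3.
Correct: flip bit 3 of r = 100111110010011 to get c = 101111110010011.


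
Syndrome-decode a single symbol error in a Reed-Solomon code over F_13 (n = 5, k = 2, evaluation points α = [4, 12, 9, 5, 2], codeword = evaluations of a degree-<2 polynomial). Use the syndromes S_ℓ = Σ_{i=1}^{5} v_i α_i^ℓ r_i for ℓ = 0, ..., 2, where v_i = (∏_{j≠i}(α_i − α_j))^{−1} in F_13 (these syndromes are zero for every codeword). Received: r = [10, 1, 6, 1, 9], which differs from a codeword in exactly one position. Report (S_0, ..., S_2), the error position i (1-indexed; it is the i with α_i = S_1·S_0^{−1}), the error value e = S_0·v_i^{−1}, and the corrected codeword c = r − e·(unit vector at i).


S = (6, 4, 7), error at position 4, error magnitude e = 10, c = [10, 1, 6, 4, 9].

Step 1: column multipliers v_i = (∏_{j≠i}(α_i − α_j))^{−1} mod 13.
  i = 1 (α = 4): (4−12)(4−9)(4−5)(4−2) = (−8)·(−5)·(−1)·2 = −80 ≡ 11, so v_1 = 11^{−1} = 6 (mod 13).
  i = 2 (α = 12): (12−4)(12−9)(12−5)(12−2) = 8·3·7·10 = 1680 ≡ 3, so v_2 = 3^{−1} = 9 (mod 13).
  i = 3 (α = 9): (9−4)(9−12)(9−5)(9−2) = 5·(−3)·4·7 = −420 ≡ 9, so v_3 = 9^{−1} = 3 (mod 13).
  i = 4 (α = 5): (5−4)(5−12)(5−9)(5−2) = 1·(−7)·(−4)·3 = 84 ≡ 6, so v_4 = 6^{−1} = 11 (mod 13).
  i = 5 (α = 2): (2−4)(2−12)(2−9)(2−5) = (−2)·(−10)·(−7)·(−3) = 420 ≡ 4, so v_5 = 4^{−1} = 10 (mod 13).
  v = [6, 9, 3, 11, 10].
Step 2: syndromes of r = [10, 1, 6, 1, 9] (all sums mod 13).
  S_0 = Σ v_i r_i = 6·10 + 9·1 + 3·6 + 11·1 + 10·9 = 188 ≡ 6.
  S_1 = Σ v_i α_i r_i = 6·4·10 + 9·12·1 + 3·9·6 + 11·5·1 + 10·2·9 = 745 ≡ 4.
  α_i^2 mod 13 = [3, 1, 3, 12, 4].
  S_2 = Σ v_i α_i^2 r_i = 6·3·10 + 9·1·1 + 3·3·6 + 11·12·1 + 10·4·9 = 735 ≡ 7.
  S = (6, 4, 7) ≠ 0, so r is not a codeword (an error is present).
Step 3: locate the error. For a single error e at position i, S_ℓ = v_i·e·α_i^ℓ, so α_err = S_1/S_0.
  S_0^{−1} = 6^{−1} = 11 (mod 13), so α_err = 4·11 = 44 ≡ 5 = α_4. Error position i = 4.
  Consistency check: S_2/S_1 = 7·10 = 70 ≡ 5 = α_err ✓ (single-error assumption holds).
Step 4: error magnitude e = S_0/v_4 = S_0·∏_{j≠4}(α_4 − α_j) = 6·6 = 36 ≡ 10 (mod 13).
Step 5: correct position 4: c_4 = r_4 − e = 1 − 10 ≡ 4 (mod 13). Hence c = [10, 1, 6, 4, 9].
  Check: interpolating c through the α_i gives m(x) = 8 + 7·x (degree < 2) with m(α_i) = c_i for every i, so c is indeed a codeword.


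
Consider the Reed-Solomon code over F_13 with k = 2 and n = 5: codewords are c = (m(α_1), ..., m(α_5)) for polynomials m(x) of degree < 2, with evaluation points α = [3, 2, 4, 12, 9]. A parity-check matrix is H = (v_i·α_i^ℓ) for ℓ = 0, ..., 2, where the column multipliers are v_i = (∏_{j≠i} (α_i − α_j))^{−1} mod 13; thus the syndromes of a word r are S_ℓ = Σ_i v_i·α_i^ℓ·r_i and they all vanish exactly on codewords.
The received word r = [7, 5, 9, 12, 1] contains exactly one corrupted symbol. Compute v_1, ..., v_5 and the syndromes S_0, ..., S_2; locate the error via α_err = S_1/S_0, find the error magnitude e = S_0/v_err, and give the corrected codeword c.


S = (3, 1, 9), error at position 5, error magnitude e = 8, c = [7, 5, 9, 12, 6].

Step 1: column multipliers v_i = (∏_{j≠i}(α_i − α_j))^{−1} mod 13.
  i = 1 (α = 3): (3−2)(3−4)(3−12)(3−9) = 1·(−1)·(−9)·(−6) = −54 ≡ 11, so v_1 = 11^{−1} = 6 (mod 13).
  i = 2 (α = 2): (2−3)(2−4)(2−12)(2−9) = (−1)·(−2)·(−10)·(−7) = 140 ≡ 10, so v_2 = 10^{−1} = 4 (mod 13).
  i = 3 (α = 4): (4−3)(4−2)(4−12)(4−9) = 1·2·(−8)·(−5) = 80 ≡ 2, so v_3 = 2^{−1} = 7 (mod 13).
  i = 4 (α = 12): (12−3)(12−2)(12−4)(12−9) = 9·10·8·3 = 2160 ≡ 2, so v_4 = 2^{−1} = 7 (mod 13).
  i = 5 (α = 9): (9−3)(9−2)(9−4)(9−12) = 6·7·5·(−3) = −630 ≡ 7, so v_5 = 7^{−1} = 2 (mod 13).
  v = [6, 4, 7, 7, 2].
Step 2: syndromes of r = [7, 5, 9, 12, 1] (all sums mod 13).
  S_0 = Σ v_i r_i = 6·7 + 4·5 + 7·9 + 7·12 + 2·1 = 211 ≡ 3.
  S_1 = Σ v_i α_i r_i = 6·3·7 + 4·2·5 + 7·4·9 + 7·12·12 + 2·9·1 = 1444 ≡ 1.
  α_i^2 mod 13 = [9, 4, 3, 1, 3].
  S_2 = Σ v_i α_i^2 r_i = 6·9·7 + 4·4·5 + 7·3·9 + 7·1·12 + 2·3·1 = 737 ≡ 9.
  S = (3, 1, 9) ≠ 0, so r is not a codeword (an error is present).
Step 3: locate the error. For a single error e at position i, S_ℓ = v_i·e·α_i^ℓ, so α_err = S_1/S_0.
  S_0^{−1} = 3^{−1} = 9 (mod 13), so α_err = 1·9 = 9 ≡ 9 = α_5. Error position i = 5.
  Consistency check: S_2/S_1 = 9·1 = 9 ≡ 9 = α_err ✓ (single-error assumption holds).
Step 4: error magnitude e = S_0/v_5 = S_0·∏_{j≠5}(α_5 − α_j) = 3·7 = 21 ≡ 8 (mod 13).
Step 5: correct position 5: c_5 = r_5 − e = 1 − 8 ≡ 6 (mod 13). Hence c = [7, 5, 9, 12, 6].
  Check: interpolating c through the α_i gives m(x) = 1 + 2·x (degree < 2) with m(α_i) = c_i for every i, so c is indeed a codeword.


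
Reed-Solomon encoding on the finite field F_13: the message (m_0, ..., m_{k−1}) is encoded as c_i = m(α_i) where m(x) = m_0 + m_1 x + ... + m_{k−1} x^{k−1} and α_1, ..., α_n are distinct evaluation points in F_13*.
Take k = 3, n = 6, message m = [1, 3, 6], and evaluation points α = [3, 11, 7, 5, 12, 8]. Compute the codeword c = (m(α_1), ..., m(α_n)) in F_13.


c = [12, 6, 4, 10, 4, 6]

Message polynomial: m(x) = 1 + 3·x + 6·x^2 (mod 13).
For each evaluation point α_i, compute m(α_i) mod 13:
  α_1 = 3: Horner steps 6 → 8 → 12, so m(3) = 12.
  α_2 = 11: Horner steps 6 → 4 → 6, so m(11) = 6.
  α_3 = 7: Horner steps 6 → 6 → 4, so m(7) = 4.
  α_4 = 5: Horner steps 6 → 7 → 10, so m(5) = 10.
  α_5 = 12: Horner steps 6 → 10 → 4, so m(12) = 4.
  α_6 = 8: Horner steps 6 → 12 → 6, so m(8) = 6.
Codeword c = [12, 6, 4, 10, 4, 6] ∈ F_13^6.


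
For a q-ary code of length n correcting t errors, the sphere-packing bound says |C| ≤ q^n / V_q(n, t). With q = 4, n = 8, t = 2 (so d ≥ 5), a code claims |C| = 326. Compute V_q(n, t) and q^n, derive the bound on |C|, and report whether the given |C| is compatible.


V_q(n, t) = 277, q^n = 65536, Hamming bound = 236, |C| = 326 > bound (violated).

Step 1: Compute V_q(n, t) = Σ_{j=0}^2 C(n, j) (q−1)^j.
  j = 0: C(8,0)·(3)^0 = 1·1 = 1.
  j = 1: C(8,1)·(3)^1 = 8·3 = 24.
  j = 2: C(8,2)·(3)^2 = 28·9 = 252.
  V_q(n, t) = 1 + 24 + 252 = 277.
Step 2: q^n = 4^8 = 65536.
Step 3: Hamming bound ⌊q^n / V_q(n,t)⌋ = ⌊65536/277⌋ = 236.
Step 4: Compare |C| = 326 to 236: violated.
The claimed |C| lies above the Hamming bound, so no 4-ary code of length 8 with d ≥ 5 can have 326 codewords.


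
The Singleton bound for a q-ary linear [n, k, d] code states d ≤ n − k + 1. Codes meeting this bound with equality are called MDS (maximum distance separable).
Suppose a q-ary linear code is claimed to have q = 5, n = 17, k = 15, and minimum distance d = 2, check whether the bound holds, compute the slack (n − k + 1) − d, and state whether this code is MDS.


Singleton RHS = n − k + 1 = 3, slack = 1, bound satisfied, not MDS.

Singleton bound: d ≤ n − k + 1.
Here n = 17, k = 15, so n − k + 1 = 3.
Given d = 2, check d ≤ 3: YES.
Slack = (n − k + 1) − d = 1.
The code is NOT MDS (slack = 1 > 0).
Description: the claimed parameters are [17, 15, 2]_5; such a code would be non-MDS.


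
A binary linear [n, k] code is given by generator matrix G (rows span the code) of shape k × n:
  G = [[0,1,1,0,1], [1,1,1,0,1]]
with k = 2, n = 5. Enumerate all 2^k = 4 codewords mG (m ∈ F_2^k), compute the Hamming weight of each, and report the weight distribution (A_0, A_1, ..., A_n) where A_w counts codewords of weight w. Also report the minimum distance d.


Weight distribution: A_0 = 1, A_1 = 1, A_3 = 1, A_4 = 1. Minimum distance d = 1.

Enumerate all 2^2 = 4 messages m ∈ F_2^2.
For each, compute codeword c = mG in F_2^5, then tally its weight.
  m = 00 → c = 00000, weight = 0.
  m = 10 → c = 01101, weight = 3.
  m = 01 → c = 11101, weight = 4.
  m = 11 → c = 10000, weight = 1.
Tally weights:
  weight 0: 1 codewords.
  weight 1: 1 codewords.
  weight 3: 1 codewords.
  weight 4: 1 codewords.
Minimum distance d = smallest w > 0 with A_w > 0 = 1.
Sanity: Σ A_w = 4 = 2^2 = 4 ✓.


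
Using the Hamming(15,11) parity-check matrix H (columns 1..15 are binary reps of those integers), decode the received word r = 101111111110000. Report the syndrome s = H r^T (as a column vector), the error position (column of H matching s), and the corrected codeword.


s = (0, 0, 1, 0)^T, error position = 2, corrected codeword c = 111111111110000

Compute s = H r^T mod 2 one row at a time:
  s_1 = 1 + 1 + 1 + 1 + 0 + 0 + 0 + 0 = 4 ≡ 0 (mod 2).
  s_2 = 1 + 1 + 1 + 1 + 0 + 0 + 0 + 0 = 4 ≡ 0 (mod 2).
  s_3 = 0 + 1 + 1 + 1 + 1 + 1 + 0 + 0 = 5 ≡ 1 (mod 2).
  s_4 = 1 + 1 + 1 + 1 + 1 + 1 + 0 + 0 = 6 ≡ 0 (mod 2).
s = (0, 0, 1, 0)^T — this equals column 2 of H (binary 0010), so error is at position 2.
Correct: flip bit 2 of r = 101111111110000 to get c = 111111111110000.


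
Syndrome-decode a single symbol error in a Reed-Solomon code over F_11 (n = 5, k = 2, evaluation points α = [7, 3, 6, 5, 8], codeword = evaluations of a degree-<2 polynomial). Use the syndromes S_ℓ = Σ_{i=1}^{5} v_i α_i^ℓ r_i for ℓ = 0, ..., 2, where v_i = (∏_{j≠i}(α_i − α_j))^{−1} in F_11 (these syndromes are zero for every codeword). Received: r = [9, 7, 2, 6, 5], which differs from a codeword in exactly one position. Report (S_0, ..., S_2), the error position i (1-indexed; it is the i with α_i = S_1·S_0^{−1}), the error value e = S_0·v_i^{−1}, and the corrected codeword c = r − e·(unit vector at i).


S = (7, 10, 8), error at position 2, error magnitude e = 4, c = [9, 3, 2, 6, 5].

Step 1: column multipliers v_i = (∏_{j≠i}(α_i − α_j))^{−1} mod 11.
  i = 1 (α = 7): (7−3)(7−6)(7−5)(7−8) = 4·1·2·(−1) = −8 ≡ 3, so v_1 = 3^{−1} = 4 (mod 11).
  i = 2 (α = 3): (3−7)(3−6)(3−5)(3−8) = (−4)·(−3)·(−2)·(−5) = 120 ≡ 10, so v_2 = 10^{−1} = 10 (mod 11).
  i = 3 (α = 6): (6−7)(6−3)(6−5)(6−8) = (−1)·3·1·(−2) = 6 ≡ 6, so v_3 = 6^{−1} = 2 (mod 11).
  i = 4 (α = 5): (5−7)(5−3)(5−6)(5−8) = (−2)·2·(−1)·(−3) = −12 ≡ 10, so v_4 = 10^{−1} = 10 (mod 11).
  i = 5 (α = 8): (8−7)(8−3)(8−6)(8−5) = 1·5·2·3 = 30 ≡ 8, so v_5 = 8^{−1} = 7 (mod 11).
  v = [4, 10, 2, 10, 7].
Step 2: syndromes of r = [9, 7, 2, 6, 5] (all sums mod 11).
  S_0 = Σ v_i r_i = 4·9 + 10·7 + 2·2 + 10·6 + 7·5 = 205 ≡ 7.
  S_1 = Σ v_i α_i r_i = 4·7·9 + 10·3·7 + 2·6·2 + 10·5·6 + 7·8·5 = 1066 ≡ 10.
  α_i^2 mod 11 = [5, 9, 3, 3, 9].
  S_2 = Σ v_i α_i^2 r_i = 4·5·9 + 10·9·7 + 2·3·2 + 10·3·6 + 7·9·5 = 1317 ≡ 8.
  S = (7, 10, 8) ≠ 0, so r is not a codeword (an error is present).
Step 3: locate the error. For a single error e at position i, S_ℓ = v_i·e·α_i^ℓ, so α_err = S_1/S_0.
  S_0^{−1} = 7^{−1} = 8 (mod 11), so α_err = 10·8 = 80 ≡ 3 = α_2. Error position i = 2.
  Consistency check: S_2/S_1 = 8·10 = 80 ≡ 3 = α_err ✓ (single-error assumption holds).
Step 4: error magnitude e = S_0/v_2 = S_0·∏_{j≠2}(α_2 − α_j) = 7·10 = 70 ≡ 4 (mod 11).
Step 5: correct position 2: c_2 = r_2 − e = 7 − 4 ≡ 3 (mod 11). Hence c = [9, 3, 2, 6, 5].
  Check: interpolating c through the α_i gives m(x) = 4 + 7·x (degree < 2) with m(α_i) = c_i for every i, so c is indeed a codeword.


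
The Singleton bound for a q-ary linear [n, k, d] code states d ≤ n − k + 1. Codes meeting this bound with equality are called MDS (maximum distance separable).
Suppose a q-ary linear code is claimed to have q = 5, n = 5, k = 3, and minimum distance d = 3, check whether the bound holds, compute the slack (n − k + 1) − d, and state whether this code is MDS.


Singleton RHS = n − k + 1 = 3, slack = 0, bound satisfied, MDS.

Singleton bound: d ≤ n − k + 1.
Here n = 5, k = 3, so n − k + 1 = 3.
Given d = 3, check d ≤ 3: YES.
Slack = (n − k + 1) − d = 0.
The code is MDS (slack = 0).
Description: the claimed parameters are [5, 3, 3]_5; such a code would be MDS (meets Singleton bound).


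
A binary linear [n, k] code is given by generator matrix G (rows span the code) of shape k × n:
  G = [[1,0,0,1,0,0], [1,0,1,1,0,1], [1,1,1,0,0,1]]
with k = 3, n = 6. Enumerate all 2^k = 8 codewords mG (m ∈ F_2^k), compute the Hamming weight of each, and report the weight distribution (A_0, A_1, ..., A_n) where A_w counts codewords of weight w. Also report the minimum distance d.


Weight distribution: A_0 = 1, A_2 = 4, A_4 = 3. Minimum distance d = 2.

Enumerate all 2^3 = 8 messages m ∈ F_2^3.
For each, compute codeword c = mG in F_2^6, then tally its weight.
  m = 000 → c = 000000, weight = 0.
  m = 100 → c = 100100, weight = 2.
  m = 010 → c = 101101, weight = 4.
  m = 110 → c = 001001, weight = 2.
  m = 001 → c = 111001, weight = 4.
  m = 101 → c = 011101, weight = 4.
  m = 011 → c = 010100, weight = 2.
  m = 111 → c = 110000, weight = 2.
Tally weights:
  weight 0: 1 codewords.
  weight 2: 4 codewords.
  weight 4: 3 codewords.
Minimum distance d = smallest w > 0 with A_w > 0 = 2.
Sanity: Σ A_w = 8 = 2^3 = 8 ✓.


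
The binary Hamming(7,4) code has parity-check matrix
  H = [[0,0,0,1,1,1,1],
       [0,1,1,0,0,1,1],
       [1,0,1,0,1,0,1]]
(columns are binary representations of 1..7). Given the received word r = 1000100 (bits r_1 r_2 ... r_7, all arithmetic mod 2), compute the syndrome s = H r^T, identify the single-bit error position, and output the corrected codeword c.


s = (1, 0, 0)^T, error position = 4, corrected codeword c = 1001100

Compute s = H r^T mod 2 one row at a time:
  s_1 = 0 + 1 + 0 + 0 = 1 ≡ 1 (mod 2).
  s_2 = 0 + 0 + 0 + 0 = 0 ≡ 0 (mod 2).
  s_3 = 1 + 0 + 1 + 0 = 2 ≡ 0 (mod 2).
s = (1, 0, 0)^T — this equals column 4 of H (binary 100), so error is at position 4.
Correct: flip bit 4 of r = 1000100 to get c = 1001100.


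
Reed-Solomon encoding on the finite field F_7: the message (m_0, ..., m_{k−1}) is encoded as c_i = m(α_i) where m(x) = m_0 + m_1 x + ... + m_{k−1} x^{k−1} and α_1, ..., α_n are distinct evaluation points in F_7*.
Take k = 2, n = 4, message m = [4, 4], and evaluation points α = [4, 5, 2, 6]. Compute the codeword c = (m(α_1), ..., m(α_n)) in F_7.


c = [6, 3, 5, 0]

Message polynomial: m(x) = 4 + 4·x (mod 7).
For each evaluation point α_i, compute m(α_i) mod 7:
  α_1 = 4: Horner steps 4 → 6, so m(4) = 6.
  α_2 = 5: Horner steps 4 → 3, so m(5) = 3.
  α_3 = 2: Horner steps 4 → 5, so m(2) = 5.
  α_4 = 6: Horner steps 4 → 0, so m(6) = 0.
Codeword c = [6, 3, 5, 0] ∈ F_7^4.


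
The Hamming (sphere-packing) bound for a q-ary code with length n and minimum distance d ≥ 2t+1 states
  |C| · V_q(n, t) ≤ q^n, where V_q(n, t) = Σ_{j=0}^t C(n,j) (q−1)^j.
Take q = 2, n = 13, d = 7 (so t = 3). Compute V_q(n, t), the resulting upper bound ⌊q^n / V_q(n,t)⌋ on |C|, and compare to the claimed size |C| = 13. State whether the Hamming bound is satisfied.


V_q(n, t) = 378, q^n = 8192, Hamming bound = 21, |C| = 13 ≤ bound (satisfied).

Step 1: Compute V_q(n, t) = Σ_{j=0}^3 C(n, j) (q−1)^j.
  j = 0: C(13,0)·(1)^0 = 1·1 = 1.
  j = 1: C(13,1)·(1)^1 = 13·1 = 13.
  j = 2: C(13,2)·(1)^2 = 78·1 = 78.
  j = 3: C(13,3)·(1)^3 = 286·1 = 286.
  V_q(n, t) = 1 + 13 + 78 + 286 = 378.
Step 2: q^n = 2^13 = 8192.
Step 3: Hamming bound ⌊q^n / V_q(n,t)⌋ = ⌊8192/378⌋ = 21.
Step 4: Compare |C| = 13 to 21: satisfied.
The claimed |C| lies below the Hamming bound.


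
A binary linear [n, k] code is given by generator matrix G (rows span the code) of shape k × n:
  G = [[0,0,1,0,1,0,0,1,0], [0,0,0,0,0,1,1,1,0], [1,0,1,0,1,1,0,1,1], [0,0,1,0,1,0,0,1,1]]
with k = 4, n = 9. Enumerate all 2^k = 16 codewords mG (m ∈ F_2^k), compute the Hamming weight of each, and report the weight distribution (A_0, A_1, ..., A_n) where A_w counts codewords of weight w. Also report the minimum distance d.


Weight distribution: A_0 = 1, A_1 = 1, A_2 = 1, A_3 = 4, A_4 = 5, A_5 = 3, A_6 = 1. Minimum distance d = 1.

Enumerate all 2^4 = 16 messages m ∈ F_2^4.
For each, compute codeword c = mG in F_2^9, then tally its weight.
  m = 0000 → c = 000000000, weight = 0.
  m = 1000 → c = 001010010, weight = 3.
  m = 0100 → c = 000001110, weight = 3.
  m = 1100 → c = 001011100, weight = 4.
  m = 0010 → c = 101011011, weight = 6.
  m = 1010 → c = 100001001, weight = 3.
  m = 0110 → c = 101010101, weight = 5.
  m = 1110 → c = 100000111, weight = 4.
  m = 0001 → c = 001010011, weight = 4.
  m = 1001 → c = 000000001, weight = 1.
  m = 0101 → c = 001011101, weight = 5.
  m = 1101 → c = 000001111, weight = 4.
  m = 0011 → c = 100001000, weight = 2.
  m = 1011 → c = 101011010, weight = 5.
  m = 0111 → c = 100000110, weight = 3.
  m = 1111 → c = 101010100, weight = 4.
Tally weights:
  weight 0: 1 codewords.
  weight 1: 1 codewords.
  weight 2: 1 codewords.
  weight 3: 4 codewords.
  weight 4: 5 codewords.
  weight 5: 3 codewords.
  weight 6: 1 codewords.
Minimum distance d = smallest w > 0 with A_w > 0 = 1.
Sanity: Σ A_w = 16 = 2^4 = 16 ✓.


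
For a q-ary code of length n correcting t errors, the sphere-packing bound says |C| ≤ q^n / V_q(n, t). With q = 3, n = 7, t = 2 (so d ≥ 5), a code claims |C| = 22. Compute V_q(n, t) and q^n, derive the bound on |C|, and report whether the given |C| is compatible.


V_q(n, t) = 99, q^n = 2187, Hamming bound = 22, |C| = 22 ≤ bound (satisfied).

Step 1: Compute V_q(n, t) = Σ_{j=0}^2 C(n, j) (q−1)^j.
  j = 0: C(7,0)·(2)^0 = 1·1 = 1.
  j = 1: C(7,1)·(2)^1 = 7·2 = 14.
  j = 2: C(7,2)·(2)^2 = 21·4 = 84.
  V_q(n, t) = 1 + 14 + 84 = 99.
Step 2: q^n = 3^7 = 2187.
Step 3: Hamming bound ⌊q^n / V_q(n,t)⌋ = ⌊2187/99⌋ = 22.
Step 4: Compare |C| = 22 to 22: satisfied.
The claimed |C| lies at the Hamming bound (tight).


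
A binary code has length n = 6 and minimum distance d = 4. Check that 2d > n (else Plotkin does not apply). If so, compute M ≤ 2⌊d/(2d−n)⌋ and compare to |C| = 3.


Plotkin bound M ≤ 4; given |C| = 3 ≤ bound (satisfied).

Check applicability: 2d = 8, n = 6.
2d − n = 2 > 0, so Plotkin applies.
Compute d/(2d−n) = 4/2 ≈ 2.0000.
⌊d/(2d−n)⌋ = 2.
Plotkin bound: M ≤ 2·2 = 4.
Given |C| = 3, check: satisfied.
This |C| is below the Plotkin bound.


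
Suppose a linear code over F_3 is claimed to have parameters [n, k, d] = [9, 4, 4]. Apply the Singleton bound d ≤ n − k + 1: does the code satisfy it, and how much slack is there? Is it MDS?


Singleton RHS = n − k + 1 = 6, slack = 2, bound satisfied, not MDS.

Singleton bound: d ≤ n − k + 1.
Here n = 9, k = 4, so n − k + 1 = 6.
Given d = 4, check d ≤ 6: YES.
Slack = (n − k + 1) − d = 2.
The code is NOT MDS (slack = 2 > 0).
Description: the claimed parameters are [9, 4, 4]_3; such a code would be non-MDS.


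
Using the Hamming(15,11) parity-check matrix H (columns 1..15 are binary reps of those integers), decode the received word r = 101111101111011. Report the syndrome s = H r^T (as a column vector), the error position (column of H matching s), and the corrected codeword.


s = (0, 1, 1, 1)^T, error position = 7, corrected codeword c = 101111001111011

Compute s = H r^T mod 2 one row at a time:
  s_1 = 0 + 1 + 1 + 1 + 1 + 0 + 1 + 1 = 6 ≡ 0 (mod 2).
  s_2 = 1 + 1 + 1 + 1 + 1 + 0 + 1 + 1 = 7 ≡ 1 (mod 2).
  s_3 = 0 + 1 + 1 + 1 + 1 + 1 + 1 + 1 = 7 ≡ 1 (mod 2).
  s_4 = 1 + 1 + 1 + 1 + 1 + 1 + 0 + 1 = 7 ≡ 1 (mod 2).
s = (0, 1, 1, 1)^T — this equals column 7 of H (binary 0111), so error is at position 7.
Correct: flip bit 7 of r = 101111101111011 to get c = 101111001111011.


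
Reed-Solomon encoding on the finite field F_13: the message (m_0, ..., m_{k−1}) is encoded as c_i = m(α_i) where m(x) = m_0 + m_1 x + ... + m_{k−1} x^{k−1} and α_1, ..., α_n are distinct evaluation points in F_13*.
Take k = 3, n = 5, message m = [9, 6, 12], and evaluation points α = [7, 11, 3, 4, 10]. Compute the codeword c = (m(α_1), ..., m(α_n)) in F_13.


c = [2, 6, 5, 4, 8]

Message polynomial: m(x) = 9 + 6·x + 12·x^2 (mod 13).
For each evaluation point α_i, compute m(α_i) mod 13:
  α_1 = 7: Horner steps 12 → 12 → 2, so m(7) = 2.
  α_2 = 11: Horner steps 12 → 8 → 6, so m(11) = 6.
  α_3 = 3: Horner steps 12 → 3 → 5, so m(3) = 5.
  α_4 = 4: Horner steps 12 → 2 → 4, so m(4) = 4.
  α_5 = 10: Horner steps 12 → 9 → 8, so m(10) = 8.
Codeword c = [2, 6, 5, 4, 8] ∈ F_13^5.


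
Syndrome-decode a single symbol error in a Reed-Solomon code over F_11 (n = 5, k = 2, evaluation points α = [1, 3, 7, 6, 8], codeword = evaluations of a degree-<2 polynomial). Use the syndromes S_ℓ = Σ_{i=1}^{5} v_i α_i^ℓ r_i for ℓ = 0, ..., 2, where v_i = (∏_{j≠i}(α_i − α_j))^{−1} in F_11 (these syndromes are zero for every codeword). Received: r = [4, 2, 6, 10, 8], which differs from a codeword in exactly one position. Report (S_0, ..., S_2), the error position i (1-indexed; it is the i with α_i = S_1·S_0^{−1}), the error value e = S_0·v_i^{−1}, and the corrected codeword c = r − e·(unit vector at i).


S = (7, 5, 2), error at position 3, error magnitude e = 8, c = [4, 2, 9, 10, 8].

Step 1: column multipliers v_i = (∏_{j≠i}(α_i − α_j))^{−1} mod 11.
  i = 1 (α = 1): (1−3)(1−7)(1−6)(1−8) = (−2)·(−6)·(−5)·(−7) = 420 ≡ 2, so v_1 = 2^{−1} = 6 (mod 11).
  i = 2 (α = 3): (3−1)(3−7)(3−6)(3−8) = 2·(−4)·(−3)·(−5) = −120 ≡ 1, so v_2 = 1^{−1} = 1 (mod 11).
  i = 3 (α = 7): (7−1)(7−3)(7−6)(7−8) = 6·4·1·(−1) = −24 ≡ 9, so v_3 = 9^{−1} = 5 (mod 11).
  i = 4 (α = 6): (6−1)(6−3)(6−7)(6−8) = 5·3·(−1)·(−2) = 30 ≡ 8, so v_4 = 8^{−1} = 7 (mod 11).
  i = 5 (α = 8): (8−1)(8−3)(8−7)(8−6) = 7·5·1·2 = 70 ≡ 4, so v_5 = 4^{−1} = 3 (mod 11).
  v = [6, 1, 5, 7, 3].
Step 2: syndromes of r = [4, 2, 6, 10, 8] (all sums mod 11).
  S_0 = Σ v_i r_i = 6·4 + 1·2 + 5·6 + 7·10 + 3·8 = 150 ≡ 7.
  S_1 = Σ v_i α_i r_i = 6·1·4 + 1·3·2 + 5·7·6 + 7·6·10 + 3·8·8 = 852 ≡ 5.
  α_i^2 mod 11 = [1, 9, 5, 3, 9].
  S_2 = Σ v_i α_i^2 r_i = 6·1·4 + 1·9·2 + 5·5·6 + 7·3·10 + 3·9·8 = 618 ≡ 2.
  S = (7, 5, 2) ≠ 0, so r is not a codeword (an error is present).
Step 3: locate the error. For a single error e at position i, S_ℓ = v_i·e·α_i^ℓ, so α_err = S_1/S_0.
  S_0^{−1} = 7^{−1} = 8 (mod 11), so α_err = 5·8 = 40 ≡ 7 = α_3. Error position i = 3.
  Consistency check: S_2/S_1 = 2·9 = 18 ≡ 7 = α_err ✓ (single-error assumption holds).
Step 4: error magnitude e = S_0/v_3 = S_0·∏_{j≠3}(α_3 − α_j) = 7·9 = 63 ≡ 8 (mod 11).
Step 5: correct position 3: c_3 = r_3 − e = 6 − 8 ≡ 9 (mod 11). Hence c = [4, 2, 9, 10, 8].
  Check: interpolating c through the α_i gives m(x) = 5 + 10·x (degree < 2) with m(α_i) = c_i for every i, so c is indeed a codeword.


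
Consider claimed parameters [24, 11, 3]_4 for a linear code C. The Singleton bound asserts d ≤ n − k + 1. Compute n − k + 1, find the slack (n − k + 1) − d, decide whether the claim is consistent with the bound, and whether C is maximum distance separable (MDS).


Singleton RHS = n − k + 1 = 14, slack = 11, bound satisfied, not MDS.

Singleton bound: d ≤ n − k + 1.
Here n = 24, k = 11, so n − k + 1 = 14.
Given d = 3, check d ≤ 14: YES.
Slack = (n − k + 1) − d = 11.
The code is NOT MDS (slack = 11 > 0).
Description: the claimed parameters are [24, 11, 3]_4; such a code would be non-MDS.


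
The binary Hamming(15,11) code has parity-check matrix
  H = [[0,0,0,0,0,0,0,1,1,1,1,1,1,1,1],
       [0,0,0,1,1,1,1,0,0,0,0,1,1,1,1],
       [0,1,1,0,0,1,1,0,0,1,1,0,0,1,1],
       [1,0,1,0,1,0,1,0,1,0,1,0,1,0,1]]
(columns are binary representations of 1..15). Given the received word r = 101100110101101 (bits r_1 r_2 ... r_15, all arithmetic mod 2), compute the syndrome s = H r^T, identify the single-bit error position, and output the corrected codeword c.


s = (1, 1, 0, 1)^T, error position = 13, corrected codeword c = 101100110101001

Compute s = H r^T mod 2 one row at a time:
  s_1 = 1 + 0 + 1 + 0 + 1 + 1 + 0 + 1 = 5 ≡ 1 (mod 2).
  s_2 = 1 + 0 + 0 + 1 + 1 + 1 + 0 + 1 = 5 ≡ 1 (mod 2).
  s_3 = 0 + 1 + 0 + 1 + 1 + 0 + 0 + 1 = 4 ≡ 0 (mod 2).
  s_4 = 1 + 1 + 0 + 1 + 0 + 0 + 1 + 1 = 5 ≡ 1 (mod 2).
s = (1, 1, 0, 1)^T — this equals column 13 of H (binary 1101), so error is at position 13.
Correct: flip bit 13 of r = 101100110101101 to get c = 101100110101001.


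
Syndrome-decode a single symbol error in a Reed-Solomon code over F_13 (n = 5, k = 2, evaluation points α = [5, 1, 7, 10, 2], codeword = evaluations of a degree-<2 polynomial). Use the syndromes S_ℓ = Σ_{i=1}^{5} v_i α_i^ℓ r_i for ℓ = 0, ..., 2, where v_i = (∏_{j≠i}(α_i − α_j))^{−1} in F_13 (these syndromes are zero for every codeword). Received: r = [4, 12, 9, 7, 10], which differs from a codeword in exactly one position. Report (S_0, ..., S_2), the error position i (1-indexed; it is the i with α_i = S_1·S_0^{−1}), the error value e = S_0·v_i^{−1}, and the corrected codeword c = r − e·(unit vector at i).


S = (11, 12, 6), error at position 3, error magnitude e = 9, c = [4, 12, 0, 7, 10].

Step 1: column multipliers v_i = (∏_{j≠i}(α_i − α_j))^{−1} mod 13.
  i = 1 (α = 5): (5−1)(5−7)(5−10)(5−2) = 4·(−2)·(−5)·3 = 120 ≡ 3, so v_1 = 3^{−1} = 9 (mod 13).
  i = 2 (α = 1): (1−5)(1−7)(1−10)(1−2) = (−4)·(−6)·(−9)·(−1) = 216 ≡ 8, so v_2 = 8^{−1} = 5 (mod 13).
  i = 3 (α = 7): (7−5)(7−1)(7−10)(7−2) = 2·6·(−3)·5 = −180 ≡ 2, so v_3 = 2^{−1} = 7 (mod 13).
  i = 4 (α = 10): (10−5)(10−1)(10−7)(10−2) = 5·9·3·8 = 1080 ≡ 1, so v_4 = 1^{−1} = 1 (mod 13).
  i = 5 (α = 2): (2−5)(2−1)(2−7)(2−10) = (−3)·1·(−5)·(−8) = −120 ≡ 10, so v_5 = 10^{−1} = 4 (mod 13).
  v = [9, 5, 7, 1, 4].
Step 2: syndromes of r = [4, 12, 9, 7, 10] (all sums mod 13).
  S_0 = Σ v_i r_i = 9·4 + 5·12 + 7·9 + 1·7 + 4·10 = 206 ≡ 11.
  S_1 = Σ v_i α_i r_i = 9·5·4 + 5·1·12 + 7·7·9 + 1·10·7 + 4·2·10 = 831 ≡ 12.
  α_i^2 mod 13 = [12, 1, 10, 9, 4].
  S_2 = Σ v_i α_i^2 r_i = 9·12·4 + 5·1·12 + 7·10·9 + 1·9·7 + 4·4·10 = 1345 ≡ 6.
  S = (11, 12, 6) ≠ 0, so r is not a codeword (an error is present).
Step 3: locate the error. For a single error e at position i, S_ℓ = v_i·e·α_i^ℓ, so α_err = S_1/S_0.
  S_0^{−1} = 11^{−1} = 6 (mod 13), so α_err = 12·6 = 72 ≡ 7 = α_3. Error position i = 3.
  Consistency check: S_2/S_1 = 6·12 = 72 ≡ 7 = α_err ✓ (single-error assumption holds).
Step 4: error magnitude e = S_0/v_3 = S_0·∏_{j≠3}(α_3 − α_j) = 11·2 = 22 ≡ 9 (mod 13).
Step 5: correct position 3: c_3 = r_3 − e = 9 − 9 ≡ 0 (mod 13). Hence c = [4, 12, 0, 7, 10].
  Check: interpolating c through the α_i gives m(x) = 1 + 11·x (degree < 2) with m(α_i) = c_i for every i, so c is indeed a codeword.


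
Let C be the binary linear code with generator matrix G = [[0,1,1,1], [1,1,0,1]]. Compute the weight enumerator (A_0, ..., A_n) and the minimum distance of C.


Weight distribution: A_0 = 1, A_2 = 1, A_3 = 2. Minimum distance d = 2.

Enumerate all 2^2 = 4 messages m ∈ F_2^2.
For each, compute codeword c = mG in F_2^4, then tally its weight.
  m = 00 → c = 0000, weight = 0.
  m = 10 → c = 0111, weight = 3.
  m = 01 → c = 1101, weight = 3.
  m = 11 → c = 1010, weight = 2.
Tally weights:
  weight 0: 1 codewords.
  weight 2: 1 codewords.
  weight 3: 2 codewords.
Minimum distance d = smallest w > 0 with A_w > 0 = 2.
Sanity: Σ A_w = 4 = 2^2 = 4 ✓.


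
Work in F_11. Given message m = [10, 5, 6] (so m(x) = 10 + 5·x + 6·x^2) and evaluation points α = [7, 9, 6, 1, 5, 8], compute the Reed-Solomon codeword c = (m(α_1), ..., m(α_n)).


c = [9, 2, 3, 10, 9, 5]

Message polynomial: m(x) = 10 + 5·x + 6·x^2 (mod 11).
For each evaluation point α_i, compute m(α_i) mod 11:
  α_1 = 7: Horner steps 6 → 3 → 9, so m(7) = 9.
  α_2 = 9: Horner steps 6 → 4 → 2, so m(9) = 2.
  α_3 = 6: Horner steps 6 → 8 → 3, so m(6) = 3.
  α_4 = 1: Horner steps 6 → 0 → 10, so m(1) = 10.
  α_5 = 5: Horner steps 6 → 2 → 9, so m(5) = 9.
  α_6 = 8: Horner steps 6 → 9 → 5, so m(8) = 5.
Codeword c = [9, 2, 3, 10, 9, 5] ∈ F_11^6.


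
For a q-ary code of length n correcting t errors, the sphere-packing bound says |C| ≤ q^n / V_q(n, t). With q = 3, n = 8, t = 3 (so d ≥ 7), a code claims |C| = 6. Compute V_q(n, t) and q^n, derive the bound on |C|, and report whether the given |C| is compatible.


V_q(n, t) = 577, q^n = 6561, Hamming bound = 11, |C| = 6 ≤ bound (satisfied).

Step 1: Compute V_q(n, t) = Σ_{j=0}^3 C(n, j) (q−1)^j.
  j = 0: C(8,0)·(2)^0 = 1·1 = 1.
  j = 1: C(8,1)·(2)^1 = 8·2 = 16.
  j = 2: C(8,2)·(2)^2 = 28·4 = 112.
  j = 3: C(8,3)·(2)^3 = 56·8 = 448.
  V_q(n, t) = 1 + 16 + 112 + 448 = 577.
Step 2: q^n = 3^8 = 6561.
Step 3: Hamming bound ⌊q^n / V_q(n,t)⌋ = ⌊6561/577⌋ = 11.
Step 4: Compare |C| = 6 to 11: satisfied.
The claimed |C| lies below the Hamming bound.


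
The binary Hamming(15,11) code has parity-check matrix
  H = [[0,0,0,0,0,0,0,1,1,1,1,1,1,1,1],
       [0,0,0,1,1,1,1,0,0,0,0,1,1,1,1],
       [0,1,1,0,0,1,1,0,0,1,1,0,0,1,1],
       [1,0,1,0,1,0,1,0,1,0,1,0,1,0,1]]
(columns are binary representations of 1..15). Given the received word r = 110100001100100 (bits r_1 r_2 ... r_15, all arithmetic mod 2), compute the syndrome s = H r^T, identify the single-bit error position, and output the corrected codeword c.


s = (1, 0, 0, 1)^T, error position = 9, corrected codeword c = 110100000100100

Compute s = H r^T mod 2 one row at a time:
  s_1 = 0 + 1 + 1 + 0 + 0 + 1 + 0 + 0 = 3 ≡ 1 (mod 2).
  s_2 = 1 + 0 + 0 + 0 + 0 + 1 + 0 + 0 = 2 ≡ 0 (mod 2).
  s_3 = 1 + 0 + 0 + 0 + 1 + 0 + 0 + 0 = 2 ≡ 0 (mod 2).
  s_4 = 1 + 0 + 0 + 0 + 1 + 0 + 1 + 0 = 3 ≡ 1 (mod 2).
s = (1, 0, 0, 1)^T — this equals column 9 of H (binary 1001), so error is at position 9.
Correct: flip bit 9 of r = 110100001100100 to get c = 110100000100100.
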